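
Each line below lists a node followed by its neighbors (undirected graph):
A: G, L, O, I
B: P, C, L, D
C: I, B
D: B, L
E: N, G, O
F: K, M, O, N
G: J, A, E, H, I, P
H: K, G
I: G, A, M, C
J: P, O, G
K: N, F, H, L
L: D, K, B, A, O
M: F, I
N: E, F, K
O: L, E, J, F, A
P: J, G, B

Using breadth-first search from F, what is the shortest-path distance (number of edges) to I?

Level 0: F
Level 1: K, M, N, O
Level 2: A, E, H, I, J, L
Level 3: B, C, D, G, P
I first appears at level 2.

2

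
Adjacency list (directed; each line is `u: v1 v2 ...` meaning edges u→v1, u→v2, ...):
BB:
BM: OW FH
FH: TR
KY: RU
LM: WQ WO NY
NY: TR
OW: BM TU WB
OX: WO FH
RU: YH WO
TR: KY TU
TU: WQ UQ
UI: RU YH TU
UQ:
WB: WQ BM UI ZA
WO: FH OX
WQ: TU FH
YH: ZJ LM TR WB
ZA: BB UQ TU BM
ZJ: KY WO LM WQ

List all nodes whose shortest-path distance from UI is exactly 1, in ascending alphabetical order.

Level 0: UI
Level 1: RU, TU, YH
Level 2: LM, TR, UQ, WB, WO, WQ, ZJ
Level 3: BM, FH, KY, NY, OX, ZA
Level 4: BB, OW

RU, TU, YH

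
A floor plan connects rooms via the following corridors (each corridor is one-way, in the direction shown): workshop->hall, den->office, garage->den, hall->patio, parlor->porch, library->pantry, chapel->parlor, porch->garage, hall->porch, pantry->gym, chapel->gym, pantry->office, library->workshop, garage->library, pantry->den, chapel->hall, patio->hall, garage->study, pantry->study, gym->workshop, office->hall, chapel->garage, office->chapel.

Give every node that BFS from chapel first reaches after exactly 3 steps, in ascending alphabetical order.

office, pantry

Level 0: chapel
Level 1: garage, gym, hall, parlor
Level 2: den, library, patio, porch, study, workshop
Level 3: office, pantry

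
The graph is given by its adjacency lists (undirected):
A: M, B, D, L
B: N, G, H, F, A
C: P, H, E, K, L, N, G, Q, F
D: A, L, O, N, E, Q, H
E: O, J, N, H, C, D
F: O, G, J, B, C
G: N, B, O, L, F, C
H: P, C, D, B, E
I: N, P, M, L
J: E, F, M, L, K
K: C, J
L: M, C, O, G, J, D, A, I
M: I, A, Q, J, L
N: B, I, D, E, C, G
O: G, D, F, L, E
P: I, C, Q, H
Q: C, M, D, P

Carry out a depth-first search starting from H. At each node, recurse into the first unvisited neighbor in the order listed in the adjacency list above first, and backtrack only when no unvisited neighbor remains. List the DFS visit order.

H, P, I, N, B, G, O, D, A, M, Q, C, E, J, F, L, K

Visit H
H → P
P → I
I → N
N → B
B → G
G → O
O → D
D → A
A → M
M → Q
Q → C
C → E
E → J
J → F
J → L
J → K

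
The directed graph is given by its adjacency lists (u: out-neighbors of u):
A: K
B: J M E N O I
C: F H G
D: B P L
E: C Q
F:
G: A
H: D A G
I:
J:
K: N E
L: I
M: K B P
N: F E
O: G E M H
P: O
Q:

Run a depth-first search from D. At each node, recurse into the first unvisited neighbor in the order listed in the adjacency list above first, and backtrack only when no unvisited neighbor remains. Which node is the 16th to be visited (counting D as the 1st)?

Visit D
D → B
B → J
B → M
M → K
K → N
N → F
N → E
E → C
C → H
H → A
H → G
E → Q
M → P
P → O
B → I
D → L

Visit order: D, B, J, M, K, N, F, E, C, H, A, G, Q, P, O, I, L

I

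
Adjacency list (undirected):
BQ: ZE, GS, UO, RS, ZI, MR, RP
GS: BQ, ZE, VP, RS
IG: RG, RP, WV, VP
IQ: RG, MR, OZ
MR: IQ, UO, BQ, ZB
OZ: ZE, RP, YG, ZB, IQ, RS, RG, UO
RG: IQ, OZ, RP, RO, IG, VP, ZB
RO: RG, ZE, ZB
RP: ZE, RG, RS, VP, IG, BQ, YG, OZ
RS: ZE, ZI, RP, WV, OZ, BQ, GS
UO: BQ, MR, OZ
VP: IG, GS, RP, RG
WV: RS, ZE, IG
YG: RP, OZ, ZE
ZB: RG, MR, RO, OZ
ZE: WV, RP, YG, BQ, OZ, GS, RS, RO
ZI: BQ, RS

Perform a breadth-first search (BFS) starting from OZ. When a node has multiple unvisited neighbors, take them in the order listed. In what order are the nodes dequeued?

OZ → ZE → RP → YG → ZB → IQ → RS → RG → UO → WV → BQ → GS → RO → VP → IG → MR → ZI

Visit OZ; enqueue ZE, RP, YG, ZB, IQ, RS, RG, UO → queue [ZE, RP, YG, ZB, IQ, RS, RG, UO]
Visit ZE; enqueue WV, BQ, GS, RO → queue [RP, YG, ZB, IQ, RS, RG, UO, WV, BQ, GS, RO]
Visit RP; enqueue VP, IG → queue [YG, ZB, IQ, RS, RG, UO, WV, BQ, GS, RO, VP, IG]
Visit YG → queue [ZB, IQ, RS, RG, UO, WV, BQ, GS, RO, VP, IG]
Visit ZB; enqueue MR → queue [IQ, RS, RG, UO, WV, BQ, GS, RO, VP, IG, MR]
Visit IQ → queue [RS, RG, UO, WV, BQ, GS, RO, VP, IG, MR]
Visit RS; enqueue ZI → queue [RG, UO, WV, BQ, GS, RO, VP, IG, MR, ZI]
Visit RG → queue [UO, WV, BQ, GS, RO, VP, IG, MR, ZI]
Visit UO → queue [WV, BQ, GS, RO, VP, IG, MR, ZI]
Visit WV → queue [BQ, GS, RO, VP, IG, MR, ZI]
Visit BQ → queue [GS, RO, VP, IG, MR, ZI]
Visit GS → queue [RO, VP, IG, MR, ZI]
Visit RO → queue [VP, IG, MR, ZI]
Visit VP → queue [IG, MR, ZI]
Visit IG → queue [MR, ZI]
Visit MR → queue [ZI]
Visit ZI → queue []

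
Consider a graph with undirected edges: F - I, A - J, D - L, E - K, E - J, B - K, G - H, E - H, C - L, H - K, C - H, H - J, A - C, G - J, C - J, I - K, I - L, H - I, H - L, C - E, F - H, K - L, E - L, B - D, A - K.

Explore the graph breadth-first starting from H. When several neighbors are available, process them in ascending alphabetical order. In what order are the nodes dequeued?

Visit H; enqueue C, E, F, G, I, J, K, L → queue [C, E, F, G, I, J, K, L]
Visit C; enqueue A → queue [E, F, G, I, J, K, L, A]
Visit E → queue [F, G, I, J, K, L, A]
Visit F → queue [G, I, J, K, L, A]
Visit G → queue [I, J, K, L, A]
Visit I → queue [J, K, L, A]
Visit J → queue [K, L, A]
Visit K; enqueue B → queue [L, A, B]
Visit L; enqueue D → queue [A, B, D]
Visit A → queue [B, D]
Visit B → queue [D]
Visit D → queue []

H -> C -> E -> F -> G -> I -> J -> K -> L -> A -> B -> D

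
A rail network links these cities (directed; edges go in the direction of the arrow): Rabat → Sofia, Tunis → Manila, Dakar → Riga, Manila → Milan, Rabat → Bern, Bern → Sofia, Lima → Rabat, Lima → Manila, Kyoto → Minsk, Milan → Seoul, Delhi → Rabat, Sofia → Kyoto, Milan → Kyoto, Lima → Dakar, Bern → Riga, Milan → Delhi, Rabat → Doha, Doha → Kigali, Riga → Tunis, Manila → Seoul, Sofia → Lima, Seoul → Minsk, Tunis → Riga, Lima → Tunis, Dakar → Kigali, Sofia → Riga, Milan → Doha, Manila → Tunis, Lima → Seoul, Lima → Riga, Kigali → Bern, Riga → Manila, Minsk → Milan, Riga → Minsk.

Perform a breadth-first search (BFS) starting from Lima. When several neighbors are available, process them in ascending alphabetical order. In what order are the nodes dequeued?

Lima → Dakar → Manila → Rabat → Riga → Seoul → Tunis → Kigali → Milan → Bern → Doha → Sofia → Minsk → Delhi → Kyoto

Visit Lima; enqueue Dakar, Manila, Rabat, Riga, Seoul, Tunis → queue [Dakar, Manila, Rabat, Riga, Seoul, Tunis]
Visit Dakar; enqueue Kigali → queue [Manila, Rabat, Riga, Seoul, Tunis, Kigali]
Visit Manila; enqueue Milan → queue [Rabat, Riga, Seoul, Tunis, Kigali, Milan]
Visit Rabat; enqueue Bern, Doha, Sofia → queue [Riga, Seoul, Tunis, Kigali, Milan, Bern, Doha, Sofia]
Visit Riga; enqueue Minsk → queue [Seoul, Tunis, Kigali, Milan, Bern, Doha, Sofia, Minsk]
Visit Seoul → queue [Tunis, Kigali, Milan, Bern, Doha, Sofia, Minsk]
Visit Tunis → queue [Kigali, Milan, Bern, Doha, Sofia, Minsk]
Visit Kigali → queue [Milan, Bern, Doha, Sofia, Minsk]
Visit Milan; enqueue Delhi, Kyoto → queue [Bern, Doha, Sofia, Minsk, Delhi, Kyoto]
Visit Bern → queue [Doha, Sofia, Minsk, Delhi, Kyoto]
Visit Doha → queue [Sofia, Minsk, Delhi, Kyoto]
Visit Sofia → queue [Minsk, Delhi, Kyoto]
Visit Minsk → queue [Delhi, Kyoto]
Visit Delhi → queue [Kyoto]
Visit Kyoto → queue []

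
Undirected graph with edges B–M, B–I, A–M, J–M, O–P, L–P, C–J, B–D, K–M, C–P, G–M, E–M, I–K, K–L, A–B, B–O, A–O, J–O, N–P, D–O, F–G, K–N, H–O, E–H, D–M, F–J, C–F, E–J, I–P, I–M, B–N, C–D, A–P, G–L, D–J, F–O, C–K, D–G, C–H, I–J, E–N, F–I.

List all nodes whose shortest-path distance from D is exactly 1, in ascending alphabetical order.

B, C, G, J, M, O

Level 0: D
Level 1: B, C, G, J, M, O
Level 2: A, E, F, H, I, K, L, N, P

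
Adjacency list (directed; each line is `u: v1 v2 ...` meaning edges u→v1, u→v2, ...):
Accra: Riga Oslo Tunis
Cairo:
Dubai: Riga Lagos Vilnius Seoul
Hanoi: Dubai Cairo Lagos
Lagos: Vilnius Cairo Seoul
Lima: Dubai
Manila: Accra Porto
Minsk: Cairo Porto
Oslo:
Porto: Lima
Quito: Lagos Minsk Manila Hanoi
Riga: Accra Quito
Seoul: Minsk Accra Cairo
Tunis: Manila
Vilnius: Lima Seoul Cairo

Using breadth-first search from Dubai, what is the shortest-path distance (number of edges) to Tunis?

3

Level 0: Dubai
Level 1: Lagos, Riga, Seoul, Vilnius
Level 2: Accra, Cairo, Lima, Minsk, Quito
Level 3: Hanoi, Manila, Oslo, Porto, Tunis
Tunis first appears at level 3.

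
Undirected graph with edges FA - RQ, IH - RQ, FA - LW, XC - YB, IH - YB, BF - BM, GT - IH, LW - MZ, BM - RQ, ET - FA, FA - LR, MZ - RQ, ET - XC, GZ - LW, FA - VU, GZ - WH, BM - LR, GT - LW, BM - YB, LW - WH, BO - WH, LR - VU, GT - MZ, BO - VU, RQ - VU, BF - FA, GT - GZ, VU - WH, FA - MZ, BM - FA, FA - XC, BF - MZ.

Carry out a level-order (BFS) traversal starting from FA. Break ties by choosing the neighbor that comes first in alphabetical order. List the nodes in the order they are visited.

FA -> BF -> BM -> ET -> LR -> LW -> MZ -> RQ -> VU -> XC -> YB -> GT -> GZ -> WH -> IH -> BO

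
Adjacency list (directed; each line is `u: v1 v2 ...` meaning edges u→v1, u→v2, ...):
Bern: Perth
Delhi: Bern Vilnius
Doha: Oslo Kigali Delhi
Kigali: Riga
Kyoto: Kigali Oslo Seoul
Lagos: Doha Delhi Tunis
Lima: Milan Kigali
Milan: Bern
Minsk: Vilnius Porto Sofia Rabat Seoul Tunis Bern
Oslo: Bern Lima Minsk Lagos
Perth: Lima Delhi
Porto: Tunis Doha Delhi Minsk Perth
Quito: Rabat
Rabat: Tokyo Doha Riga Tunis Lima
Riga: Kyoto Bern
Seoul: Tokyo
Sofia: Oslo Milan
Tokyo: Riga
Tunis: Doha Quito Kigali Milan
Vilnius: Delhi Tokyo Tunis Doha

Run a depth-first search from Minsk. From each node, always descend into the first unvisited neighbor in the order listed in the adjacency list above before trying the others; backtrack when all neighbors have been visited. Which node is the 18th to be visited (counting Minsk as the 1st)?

Visit Minsk
Minsk → Vilnius
Vilnius → Delhi
Delhi → Bern
Bern → Perth
Perth → Lima
Lima → Milan
Lima → Kigali
Kigali → Riga
Riga → Kyoto
Kyoto → Oslo
Oslo → Lagos
Lagos → Doha
Lagos → Tunis
Tunis → Quito
Quito → Rabat
Rabat → Tokyo
Kyoto → Seoul
Minsk → Porto
Minsk → Sofia

Visit order: Minsk, Vilnius, Delhi, Bern, Perth, Lima, Milan, Kigali, Riga, Kyoto, Oslo, Lagos, Doha, Tunis, Quito, Rabat, Tokyo, Seoul, Porto, Sofia

Seoul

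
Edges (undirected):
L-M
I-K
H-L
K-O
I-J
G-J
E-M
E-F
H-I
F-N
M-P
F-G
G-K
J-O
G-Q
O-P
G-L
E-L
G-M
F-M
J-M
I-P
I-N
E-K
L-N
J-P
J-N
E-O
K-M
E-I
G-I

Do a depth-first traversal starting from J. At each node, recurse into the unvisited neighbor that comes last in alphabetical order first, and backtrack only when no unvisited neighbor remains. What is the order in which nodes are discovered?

Visit J
J → P
P → O
O → K
K → M
M → L
L → N
N → I
I → H
I → G
G → Q
G → F
F → E

J, P, O, K, M, L, N, I, H, G, Q, F, E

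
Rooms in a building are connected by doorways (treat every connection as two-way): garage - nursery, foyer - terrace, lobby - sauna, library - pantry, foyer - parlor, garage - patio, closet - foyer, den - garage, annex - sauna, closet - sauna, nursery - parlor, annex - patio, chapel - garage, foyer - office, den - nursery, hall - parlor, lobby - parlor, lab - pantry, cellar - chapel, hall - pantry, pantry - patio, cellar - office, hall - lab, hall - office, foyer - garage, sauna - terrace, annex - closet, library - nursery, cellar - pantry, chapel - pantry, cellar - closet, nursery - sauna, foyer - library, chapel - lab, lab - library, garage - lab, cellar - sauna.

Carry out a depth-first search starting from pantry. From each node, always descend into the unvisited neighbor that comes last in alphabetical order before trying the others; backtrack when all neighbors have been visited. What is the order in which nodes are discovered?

Visit pantry
pantry → patio
patio → garage
garage → nursery
nursery → sauna
sauna → terrace
terrace → foyer
foyer → parlor
parlor → lobby
parlor → hall
hall → office
office → cellar
cellar → closet
closet → annex
cellar → chapel
chapel → lab
lab → library
nursery → den

pantry, patio, garage, nursery, sauna, terrace, foyer, parlor, lobby, hall, office, cellar, closet, annex, chapel, lab, library, den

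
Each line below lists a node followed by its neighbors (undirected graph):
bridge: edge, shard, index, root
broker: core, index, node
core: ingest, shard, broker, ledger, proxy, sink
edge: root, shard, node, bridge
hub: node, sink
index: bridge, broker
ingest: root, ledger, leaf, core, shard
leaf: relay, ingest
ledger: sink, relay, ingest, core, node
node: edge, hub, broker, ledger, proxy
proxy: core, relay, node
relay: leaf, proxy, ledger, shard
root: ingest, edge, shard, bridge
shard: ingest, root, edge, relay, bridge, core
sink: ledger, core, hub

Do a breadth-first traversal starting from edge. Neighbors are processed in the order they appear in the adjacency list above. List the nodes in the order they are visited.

edge, root, shard, node, bridge, ingest, relay, core, hub, broker, ledger, proxy, index, leaf, sink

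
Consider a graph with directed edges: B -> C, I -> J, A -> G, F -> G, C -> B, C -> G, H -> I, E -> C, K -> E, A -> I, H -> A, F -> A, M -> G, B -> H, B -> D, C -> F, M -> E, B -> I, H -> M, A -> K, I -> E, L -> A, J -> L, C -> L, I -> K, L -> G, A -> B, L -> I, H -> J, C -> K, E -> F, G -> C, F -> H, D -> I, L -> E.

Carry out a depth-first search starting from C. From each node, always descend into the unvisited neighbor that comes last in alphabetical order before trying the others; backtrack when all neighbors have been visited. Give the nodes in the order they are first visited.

Visit C
C → L
L → I
I → K
K → E
E → F
F → H
H → M
M → G
H → J
H → A
A → B
B → D

C L I K E F H M G J A B D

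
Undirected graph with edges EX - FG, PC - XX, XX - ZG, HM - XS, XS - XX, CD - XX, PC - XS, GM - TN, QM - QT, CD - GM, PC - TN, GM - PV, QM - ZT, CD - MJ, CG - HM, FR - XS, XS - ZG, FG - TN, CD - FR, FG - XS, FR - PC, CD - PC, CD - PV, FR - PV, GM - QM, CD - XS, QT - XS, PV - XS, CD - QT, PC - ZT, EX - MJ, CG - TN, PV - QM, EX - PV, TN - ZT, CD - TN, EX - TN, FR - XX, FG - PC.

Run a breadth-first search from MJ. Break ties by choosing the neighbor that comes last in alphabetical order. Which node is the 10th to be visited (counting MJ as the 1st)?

PC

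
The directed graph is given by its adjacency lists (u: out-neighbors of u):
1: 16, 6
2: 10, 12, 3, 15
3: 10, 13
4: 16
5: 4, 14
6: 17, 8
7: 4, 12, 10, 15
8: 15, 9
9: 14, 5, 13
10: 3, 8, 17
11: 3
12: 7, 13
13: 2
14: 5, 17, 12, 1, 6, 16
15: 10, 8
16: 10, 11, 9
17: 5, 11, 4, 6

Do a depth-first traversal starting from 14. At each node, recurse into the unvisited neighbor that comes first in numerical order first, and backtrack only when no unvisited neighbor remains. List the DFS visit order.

14 -> 1 -> 6 -> 8 -> 9 -> 5 -> 4 -> 16 -> 10 -> 3 -> 13 -> 2 -> 12 -> 7 -> 15 -> 17 -> 11

Visit 14
14 → 1
1 → 6
6 → 8
8 → 9
9 → 5
5 → 4
4 → 16
16 → 10
10 → 3
3 → 13
13 → 2
2 → 12
12 → 7
7 → 15
10 → 17
17 → 11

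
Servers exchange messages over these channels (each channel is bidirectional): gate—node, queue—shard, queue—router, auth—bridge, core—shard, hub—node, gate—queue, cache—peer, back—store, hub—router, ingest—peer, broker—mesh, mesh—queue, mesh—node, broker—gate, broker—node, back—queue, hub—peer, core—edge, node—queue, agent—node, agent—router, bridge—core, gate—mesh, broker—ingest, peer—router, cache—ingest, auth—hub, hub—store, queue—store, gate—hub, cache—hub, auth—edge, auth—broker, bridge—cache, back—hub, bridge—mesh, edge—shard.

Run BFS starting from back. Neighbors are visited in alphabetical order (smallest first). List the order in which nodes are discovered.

back → hub → queue → store → auth → cache → gate → node → peer → router → mesh → shard → bridge → broker → edge → ingest → agent → core

Visit back; enqueue hub, queue, store → queue [hub, queue, store]
Visit hub; enqueue auth, cache, gate, node, peer, router → queue [queue, store, auth, cache, gate, node, peer, router]
Visit queue; enqueue mesh, shard → queue [store, auth, cache, gate, node, peer, router, mesh, shard]
Visit store → queue [auth, cache, gate, node, peer, router, mesh, shard]
Visit auth; enqueue bridge, broker, edge → queue [cache, gate, node, peer, router, mesh, shard, bridge, broker, edge]
Visit cache; enqueue ingest → queue [gate, node, peer, router, mesh, shard, bridge, broker, edge, ingest]
Visit gate → queue [node, peer, router, mesh, shard, bridge, broker, edge, ingest]
Visit node; enqueue agent → queue [peer, router, mesh, shard, bridge, broker, edge, ingest, agent]
Visit peer → queue [router, mesh, shard, bridge, broker, edge, ingest, agent]
Visit router → queue [mesh, shard, bridge, broker, edge, ingest, agent]
Visit mesh → queue [shard, bridge, broker, edge, ingest, agent]
Visit shard; enqueue core → queue [bridge, broker, edge, ingest, agent, core]
Visit bridge → queue [broker, edge, ingest, agent, core]
Visit broker → queue [edge, ingest, agent, core]
Visit edge → queue [ingest, agent, core]
Visit ingest → queue [agent, core]
Visit agent → queue [core]
Visit core → queue []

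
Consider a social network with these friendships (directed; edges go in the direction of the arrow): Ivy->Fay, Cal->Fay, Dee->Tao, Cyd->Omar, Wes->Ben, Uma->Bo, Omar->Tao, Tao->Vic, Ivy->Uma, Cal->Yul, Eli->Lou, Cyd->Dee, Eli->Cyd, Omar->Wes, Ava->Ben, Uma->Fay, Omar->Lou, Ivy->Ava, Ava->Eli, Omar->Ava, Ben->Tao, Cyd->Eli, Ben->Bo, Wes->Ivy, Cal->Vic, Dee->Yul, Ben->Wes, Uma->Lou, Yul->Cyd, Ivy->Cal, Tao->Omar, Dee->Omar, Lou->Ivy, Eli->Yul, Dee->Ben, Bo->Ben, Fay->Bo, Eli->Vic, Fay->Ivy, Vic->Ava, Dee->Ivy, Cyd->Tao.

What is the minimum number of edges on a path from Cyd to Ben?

Level 0: Cyd
Level 1: Dee, Eli, Omar, Tao
Level 2: Ava, Ben, Ivy, Lou, Vic, Wes, Yul
Level 3: Bo, Cal, Fay, Uma
Ben first appears at level 2.

2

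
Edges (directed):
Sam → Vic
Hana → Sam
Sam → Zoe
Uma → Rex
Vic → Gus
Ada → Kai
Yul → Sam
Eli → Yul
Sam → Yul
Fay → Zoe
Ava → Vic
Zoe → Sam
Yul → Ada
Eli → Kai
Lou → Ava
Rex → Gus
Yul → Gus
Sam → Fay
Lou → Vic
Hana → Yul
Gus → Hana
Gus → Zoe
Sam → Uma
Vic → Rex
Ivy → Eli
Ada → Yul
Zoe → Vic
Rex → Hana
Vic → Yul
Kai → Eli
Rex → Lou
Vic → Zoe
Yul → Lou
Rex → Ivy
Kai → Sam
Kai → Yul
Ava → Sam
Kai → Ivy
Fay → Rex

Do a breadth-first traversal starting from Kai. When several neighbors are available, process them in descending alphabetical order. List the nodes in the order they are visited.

Visit Kai; enqueue Yul, Sam, Ivy, Eli → queue [Yul, Sam, Ivy, Eli]
Visit Yul; enqueue Lou, Gus, Ada → queue [Sam, Ivy, Eli, Lou, Gus, Ada]
Visit Sam; enqueue Zoe, Vic, Uma, Fay → queue [Ivy, Eli, Lou, Gus, Ada, Zoe, Vic, Uma, Fay]
Visit Ivy → queue [Eli, Lou, Gus, Ada, Zoe, Vic, Uma, Fay]
Visit Eli → queue [Lou, Gus, Ada, Zoe, Vic, Uma, Fay]
Visit Lou; enqueue Ava → queue [Gus, Ada, Zoe, Vic, Uma, Fay, Ava]
Visit Gus; enqueue Hana → queue [Ada, Zoe, Vic, Uma, Fay, Ava, Hana]
Visit Ada → queue [Zoe, Vic, Uma, Fay, Ava, Hana]
Visit Zoe → queue [Vic, Uma, Fay, Ava, Hana]
Visit Vic; enqueue Rex → queue [Uma, Fay, Ava, Hana, Rex]
Visit Uma → queue [Fay, Ava, Hana, Rex]
Visit Fay → queue [Ava, Hana, Rex]
Visit Ava → queue [Hana, Rex]
Visit Hana → queue [Rex]
Visit Rex → queue []

Kai, Yul, Sam, Ivy, Eli, Lou, Gus, Ada, Zoe, Vic, Uma, Fay, Ava, Hana, Rex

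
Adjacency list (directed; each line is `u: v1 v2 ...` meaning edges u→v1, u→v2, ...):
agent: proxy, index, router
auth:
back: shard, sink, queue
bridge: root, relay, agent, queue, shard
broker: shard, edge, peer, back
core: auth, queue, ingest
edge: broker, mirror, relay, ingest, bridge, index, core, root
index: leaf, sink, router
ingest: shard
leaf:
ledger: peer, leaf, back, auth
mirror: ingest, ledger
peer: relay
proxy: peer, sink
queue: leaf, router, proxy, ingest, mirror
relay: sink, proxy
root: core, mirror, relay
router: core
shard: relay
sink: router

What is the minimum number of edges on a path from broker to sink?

2

Level 0: broker
Level 1: back, edge, peer, shard
Level 2: bridge, core, index, ingest, mirror, queue, relay, root, sink
Level 3: agent, auth, leaf, ledger, proxy, router
sink first appears at level 2.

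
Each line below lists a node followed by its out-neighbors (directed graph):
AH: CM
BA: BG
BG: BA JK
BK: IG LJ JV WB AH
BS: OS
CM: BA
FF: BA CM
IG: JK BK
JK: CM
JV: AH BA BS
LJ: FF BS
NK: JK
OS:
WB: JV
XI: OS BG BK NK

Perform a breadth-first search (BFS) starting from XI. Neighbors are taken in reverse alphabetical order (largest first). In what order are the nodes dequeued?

Visit XI; enqueue OS, NK, BK, BG → queue [OS, NK, BK, BG]
Visit OS → queue [NK, BK, BG]
Visit NK; enqueue JK → queue [BK, BG, JK]
Visit BK; enqueue WB, LJ, JV, IG, AH → queue [BG, JK, WB, LJ, JV, IG, AH]
Visit BG; enqueue BA → queue [JK, WB, LJ, JV, IG, AH, BA]
Visit JK; enqueue CM → queue [WB, LJ, JV, IG, AH, BA, CM]
Visit WB → queue [LJ, JV, IG, AH, BA, CM]
Visit LJ; enqueue FF, BS → queue [JV, IG, AH, BA, CM, FF, BS]
Visit JV → queue [IG, AH, BA, CM, FF, BS]
Visit IG → queue [AH, BA, CM, FF, BS]
Visit AH → queue [BA, CM, FF, BS]
Visit BA → queue [CM, FF, BS]
Visit CM → queue [FF, BS]
Visit FF → queue [BS]
Visit BS → queue []

XI, OS, NK, BK, BG, JK, WB, LJ, JV, IG, AH, BA, CM, FF, BS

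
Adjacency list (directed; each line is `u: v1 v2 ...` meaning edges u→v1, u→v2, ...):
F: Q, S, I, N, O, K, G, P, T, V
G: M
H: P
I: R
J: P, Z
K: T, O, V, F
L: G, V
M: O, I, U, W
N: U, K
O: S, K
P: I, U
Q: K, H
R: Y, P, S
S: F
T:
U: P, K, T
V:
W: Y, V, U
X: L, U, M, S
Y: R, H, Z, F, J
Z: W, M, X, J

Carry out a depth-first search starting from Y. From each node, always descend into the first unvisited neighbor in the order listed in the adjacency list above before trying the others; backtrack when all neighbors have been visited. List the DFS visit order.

Visit Y
Y → R
R → P
P → I
P → U
U → K
K → T
K → O
O → S
S → F
F → Q
Q → H
F → N
F → G
G → M
M → W
W → V
Y → Z
Z → X
X → L
Z → J

Y R P I U K T O S F Q H N G M W V Z X L J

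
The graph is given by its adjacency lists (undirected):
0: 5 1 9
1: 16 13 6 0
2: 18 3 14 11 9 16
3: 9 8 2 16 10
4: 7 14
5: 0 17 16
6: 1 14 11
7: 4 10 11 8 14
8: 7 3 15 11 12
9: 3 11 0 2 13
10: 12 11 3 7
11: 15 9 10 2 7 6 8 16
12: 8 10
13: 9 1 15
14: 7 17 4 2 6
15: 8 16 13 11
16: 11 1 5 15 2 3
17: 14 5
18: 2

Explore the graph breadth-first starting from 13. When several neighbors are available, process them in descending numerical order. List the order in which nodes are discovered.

13, 15, 9, 1, 16, 11, 8, 3, 2, 0, 6, 5, 10, 7, 12, 18, 14, 17, 4

Visit 13; enqueue 15, 9, 1 → queue [15, 9, 1]
Visit 15; enqueue 16, 11, 8 → queue [9, 1, 16, 11, 8]
Visit 9; enqueue 3, 2, 0 → queue [1, 16, 11, 8, 3, 2, 0]
Visit 1; enqueue 6 → queue [16, 11, 8, 3, 2, 0, 6]
Visit 16; enqueue 5 → queue [11, 8, 3, 2, 0, 6, 5]
Visit 11; enqueue 10, 7 → queue [8, 3, 2, 0, 6, 5, 10, 7]
Visit 8; enqueue 12 → queue [3, 2, 0, 6, 5, 10, 7, 12]
Visit 3 → queue [2, 0, 6, 5, 10, 7, 12]
Visit 2; enqueue 18, 14 → queue [0, 6, 5, 10, 7, 12, 18, 14]
Visit 0 → queue [6, 5, 10, 7, 12, 18, 14]
Visit 6 → queue [5, 10, 7, 12, 18, 14]
Visit 5; enqueue 17 → queue [10, 7, 12, 18, 14, 17]
Visit 10 → queue [7, 12, 18, 14, 17]
Visit 7; enqueue 4 → queue [12, 18, 14, 17, 4]
Visit 12 → queue [18, 14, 17, 4]
Visit 18 → queue [14, 17, 4]
Visit 14 → queue [17, 4]
Visit 17 → queue [4]
Visit 4 → queue []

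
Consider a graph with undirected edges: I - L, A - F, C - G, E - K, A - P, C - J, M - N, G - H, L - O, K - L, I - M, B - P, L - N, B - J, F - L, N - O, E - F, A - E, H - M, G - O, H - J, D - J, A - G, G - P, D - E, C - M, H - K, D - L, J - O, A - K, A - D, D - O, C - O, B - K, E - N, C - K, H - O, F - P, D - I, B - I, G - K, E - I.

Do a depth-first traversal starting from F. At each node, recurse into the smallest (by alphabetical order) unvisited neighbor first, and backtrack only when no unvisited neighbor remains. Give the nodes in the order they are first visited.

Visit F
F → A
A → D
D → E
E → I
I → B
B → J
J → C
C → G
G → H
H → K
K → L
L → N
N → M
N → O
G → P

F, A, D, E, I, B, J, C, G, H, K, L, N, M, O, P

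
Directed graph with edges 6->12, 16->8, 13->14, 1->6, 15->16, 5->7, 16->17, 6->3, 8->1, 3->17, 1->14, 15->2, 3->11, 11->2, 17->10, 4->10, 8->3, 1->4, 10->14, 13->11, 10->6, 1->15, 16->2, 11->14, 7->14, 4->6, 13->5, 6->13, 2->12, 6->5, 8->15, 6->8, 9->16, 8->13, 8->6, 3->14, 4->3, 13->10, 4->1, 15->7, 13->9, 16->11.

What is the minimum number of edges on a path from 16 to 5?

3

Level 0: 16
Level 1: 2, 8, 11, 17
Level 2: 1, 3, 6, 10, 12, 13, 14, 15
Level 3: 4, 5, 7, 9
5 first appears at level 3.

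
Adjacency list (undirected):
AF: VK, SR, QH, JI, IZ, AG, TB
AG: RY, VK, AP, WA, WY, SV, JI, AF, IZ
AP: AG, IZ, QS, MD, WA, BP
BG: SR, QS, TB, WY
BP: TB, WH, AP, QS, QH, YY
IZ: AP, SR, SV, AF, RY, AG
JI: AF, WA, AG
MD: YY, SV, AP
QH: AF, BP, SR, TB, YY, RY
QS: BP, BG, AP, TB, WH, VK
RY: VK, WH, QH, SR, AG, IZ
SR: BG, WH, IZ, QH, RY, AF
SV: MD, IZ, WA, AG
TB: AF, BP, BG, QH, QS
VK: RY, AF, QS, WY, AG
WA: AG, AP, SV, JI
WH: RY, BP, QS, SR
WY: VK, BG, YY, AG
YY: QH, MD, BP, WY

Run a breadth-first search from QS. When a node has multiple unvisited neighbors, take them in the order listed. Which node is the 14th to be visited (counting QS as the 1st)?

Visit QS; enqueue BP, BG, AP, TB, WH, VK → queue [BP, BG, AP, TB, WH, VK]
Visit BP; enqueue QH, YY → queue [BG, AP, TB, WH, VK, QH, YY]
Visit BG; enqueue SR, WY → queue [AP, TB, WH, VK, QH, YY, SR, WY]
Visit AP; enqueue AG, IZ, MD, WA → queue [TB, WH, VK, QH, YY, SR, WY, AG, IZ, MD, WA]
Visit TB; enqueue AF → queue [WH, VK, QH, YY, SR, WY, AG, IZ, MD, WA, AF]
Visit WH; enqueue RY → queue [VK, QH, YY, SR, WY, AG, IZ, MD, WA, AF, RY]
Visit VK → queue [QH, YY, SR, WY, AG, IZ, MD, WA, AF, RY]
Visit QH → queue [YY, SR, WY, AG, IZ, MD, WA, AF, RY]
Visit YY → queue [SR, WY, AG, IZ, MD, WA, AF, RY]
Visit SR → queue [WY, AG, IZ, MD, WA, AF, RY]
Visit WY → queue [AG, IZ, MD, WA, AF, RY]
Visit AG; enqueue SV, JI → queue [IZ, MD, WA, AF, RY, SV, JI]
Visit IZ → queue [MD, WA, AF, RY, SV, JI]
Visit MD → queue [WA, AF, RY, SV, JI]
Visit WA → queue [AF, RY, SV, JI]
Visit AF → queue [RY, SV, JI]
Visit RY → queue [SV, JI]
Visit SV → queue [JI]
Visit JI → queue []

Visit order: QS, BP, BG, AP, TB, WH, VK, QH, YY, SR, WY, AG, IZ, MD, WA, AF, RY, SV, JI

MD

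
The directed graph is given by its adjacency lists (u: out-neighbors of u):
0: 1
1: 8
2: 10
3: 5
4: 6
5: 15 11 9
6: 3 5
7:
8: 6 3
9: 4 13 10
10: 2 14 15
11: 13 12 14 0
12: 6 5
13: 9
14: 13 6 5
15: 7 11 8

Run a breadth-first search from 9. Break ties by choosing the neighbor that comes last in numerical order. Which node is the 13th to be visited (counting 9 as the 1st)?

Visit 9; enqueue 13, 10, 4 → queue [13, 10, 4]
Visit 13 → queue [10, 4]
Visit 10; enqueue 15, 14, 2 → queue [4, 15, 14, 2]
Visit 4; enqueue 6 → queue [15, 14, 2, 6]
Visit 15; enqueue 11, 8, 7 → queue [14, 2, 6, 11, 8, 7]
Visit 14; enqueue 5 → queue [2, 6, 11, 8, 7, 5]
Visit 2 → queue [6, 11, 8, 7, 5]
Visit 6; enqueue 3 → queue [11, 8, 7, 5, 3]
Visit 11; enqueue 12, 0 → queue [8, 7, 5, 3, 12, 0]
Visit 8 → queue [7, 5, 3, 12, 0]
Visit 7 → queue [5, 3, 12, 0]
Visit 5 → queue [3, 12, 0]
Visit 3 → queue [12, 0]
Visit 12 → queue [0]
Visit 0; enqueue 1 → queue [1]
Visit 1 → queue []

Visit order: 9, 13, 10, 4, 15, 14, 2, 6, 11, 8, 7, 5, 3, 12, 0, 1

3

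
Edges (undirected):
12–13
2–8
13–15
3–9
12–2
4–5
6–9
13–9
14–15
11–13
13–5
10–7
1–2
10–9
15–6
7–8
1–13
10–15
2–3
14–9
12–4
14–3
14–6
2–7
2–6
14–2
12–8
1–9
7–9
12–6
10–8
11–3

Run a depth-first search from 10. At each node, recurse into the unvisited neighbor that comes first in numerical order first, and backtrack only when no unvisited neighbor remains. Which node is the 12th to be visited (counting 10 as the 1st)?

6

Visit 10
10 → 7
7 → 2
2 → 1
1 → 9
9 → 3
3 → 11
11 → 13
13 → 5
5 → 4
4 → 12
12 → 6
6 → 14
14 → 15
12 → 8

Visit order: 10, 7, 2, 1, 9, 3, 11, 13, 5, 4, 12, 6, 14, 15, 8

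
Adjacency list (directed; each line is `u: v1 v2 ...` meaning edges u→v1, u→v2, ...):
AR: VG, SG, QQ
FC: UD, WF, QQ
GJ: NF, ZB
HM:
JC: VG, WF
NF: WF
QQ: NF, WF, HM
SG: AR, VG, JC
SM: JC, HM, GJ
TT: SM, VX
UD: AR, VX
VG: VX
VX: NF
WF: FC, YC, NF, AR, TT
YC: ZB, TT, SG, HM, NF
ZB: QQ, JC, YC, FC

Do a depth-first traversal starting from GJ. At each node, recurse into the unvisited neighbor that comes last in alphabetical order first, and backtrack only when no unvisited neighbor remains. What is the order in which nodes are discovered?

Visit GJ
GJ → ZB
ZB → YC
YC → TT
TT → VX
VX → NF
NF → WF
WF → FC
FC → UD
UD → AR
AR → VG
AR → SG
SG → JC
AR → QQ
QQ → HM
TT → SM

GJ → ZB → YC → TT → VX → NF → WF → FC → UD → AR → VG → SG → JC → QQ → HM → SM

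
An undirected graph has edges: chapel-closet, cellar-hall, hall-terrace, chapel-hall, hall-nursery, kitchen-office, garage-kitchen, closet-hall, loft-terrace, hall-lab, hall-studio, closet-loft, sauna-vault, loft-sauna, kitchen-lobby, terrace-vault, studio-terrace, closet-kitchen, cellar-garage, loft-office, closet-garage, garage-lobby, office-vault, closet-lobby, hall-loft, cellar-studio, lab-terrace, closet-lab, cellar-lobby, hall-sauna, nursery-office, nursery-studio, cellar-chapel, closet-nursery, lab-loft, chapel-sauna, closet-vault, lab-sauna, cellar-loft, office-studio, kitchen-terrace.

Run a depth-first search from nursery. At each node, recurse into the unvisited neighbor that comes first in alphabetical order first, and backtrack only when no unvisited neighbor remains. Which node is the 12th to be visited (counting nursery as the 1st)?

sauna

Visit nursery
nursery → closet
closet → chapel
chapel → cellar
cellar → garage
garage → kitchen
kitchen → lobby
kitchen → office
office → loft
loft → hall
hall → lab
lab → sauna
sauna → vault
vault → terrace
terrace → studio

Visit order: nursery, closet, chapel, cellar, garage, kitchen, lobby, office, loft, hall, lab, sauna, vault, terrace, studio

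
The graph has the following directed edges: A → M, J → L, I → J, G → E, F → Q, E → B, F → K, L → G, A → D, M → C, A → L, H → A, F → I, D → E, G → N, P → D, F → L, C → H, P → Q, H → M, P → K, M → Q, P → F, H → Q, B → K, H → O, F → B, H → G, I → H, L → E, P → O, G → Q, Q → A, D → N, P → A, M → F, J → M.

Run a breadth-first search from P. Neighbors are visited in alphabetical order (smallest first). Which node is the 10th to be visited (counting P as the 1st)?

Visit P; enqueue A, D, F, K, O, Q → queue [A, D, F, K, O, Q]
Visit A; enqueue L, M → queue [D, F, K, O, Q, L, M]
Visit D; enqueue E, N → queue [F, K, O, Q, L, M, E, N]
Visit F; enqueue B, I → queue [K, O, Q, L, M, E, N, B, I]
Visit K → queue [O, Q, L, M, E, N, B, I]
Visit O → queue [Q, L, M, E, N, B, I]
Visit Q → queue [L, M, E, N, B, I]
Visit L; enqueue G → queue [M, E, N, B, I, G]
Visit M; enqueue C → queue [E, N, B, I, G, C]
Visit E → queue [N, B, I, G, C]
Visit N → queue [B, I, G, C]
Visit B → queue [I, G, C]
Visit I; enqueue H, J → queue [G, C, H, J]
Visit G → queue [C, H, J]
Visit C → queue [H, J]
Visit H → queue [J]
Visit J → queue []

Visit order: P, A, D, F, K, O, Q, L, M, E, N, B, I, G, C, H, J

E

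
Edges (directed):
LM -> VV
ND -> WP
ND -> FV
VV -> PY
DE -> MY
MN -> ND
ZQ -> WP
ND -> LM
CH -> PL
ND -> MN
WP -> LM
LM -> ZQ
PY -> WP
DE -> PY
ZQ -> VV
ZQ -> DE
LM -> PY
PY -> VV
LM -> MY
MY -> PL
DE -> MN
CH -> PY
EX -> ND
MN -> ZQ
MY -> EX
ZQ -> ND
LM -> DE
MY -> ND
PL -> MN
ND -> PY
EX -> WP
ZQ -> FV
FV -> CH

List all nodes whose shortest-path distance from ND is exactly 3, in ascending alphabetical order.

EX, PL

Level 0: ND
Level 1: FV, LM, MN, PY, WP
Level 2: CH, DE, MY, VV, ZQ
Level 3: EX, PL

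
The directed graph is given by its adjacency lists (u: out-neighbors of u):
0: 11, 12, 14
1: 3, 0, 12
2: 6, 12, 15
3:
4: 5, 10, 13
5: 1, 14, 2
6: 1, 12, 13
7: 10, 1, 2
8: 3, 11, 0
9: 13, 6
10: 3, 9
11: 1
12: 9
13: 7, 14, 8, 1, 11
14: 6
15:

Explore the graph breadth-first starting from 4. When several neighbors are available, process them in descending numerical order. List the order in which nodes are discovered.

4 -> 13 -> 10 -> 5 -> 14 -> 11 -> 8 -> 7 -> 1 -> 9 -> 3 -> 2 -> 6 -> 0 -> 12 -> 15

Visit 4; enqueue 13, 10, 5 → queue [13, 10, 5]
Visit 13; enqueue 14, 11, 8, 7, 1 → queue [10, 5, 14, 11, 8, 7, 1]
Visit 10; enqueue 9, 3 → queue [5, 14, 11, 8, 7, 1, 9, 3]
Visit 5; enqueue 2 → queue [14, 11, 8, 7, 1, 9, 3, 2]
Visit 14; enqueue 6 → queue [11, 8, 7, 1, 9, 3, 2, 6]
Visit 11 → queue [8, 7, 1, 9, 3, 2, 6]
Visit 8; enqueue 0 → queue [7, 1, 9, 3, 2, 6, 0]
Visit 7 → queue [1, 9, 3, 2, 6, 0]
Visit 1; enqueue 12 → queue [9, 3, 2, 6, 0, 12]
Visit 9 → queue [3, 2, 6, 0, 12]
Visit 3 → queue [2, 6, 0, 12]
Visit 2; enqueue 15 → queue [6, 0, 12, 15]
Visit 6 → queue [0, 12, 15]
Visit 0 → queue [12, 15]
Visit 12 → queue [15]
Visit 15 → queue []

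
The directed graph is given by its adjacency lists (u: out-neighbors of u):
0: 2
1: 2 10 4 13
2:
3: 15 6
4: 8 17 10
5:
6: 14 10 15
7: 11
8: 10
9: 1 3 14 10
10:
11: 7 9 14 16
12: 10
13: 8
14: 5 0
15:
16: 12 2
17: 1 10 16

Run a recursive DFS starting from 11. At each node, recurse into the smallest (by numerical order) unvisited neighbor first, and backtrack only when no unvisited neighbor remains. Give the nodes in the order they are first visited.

11, 7, 9, 1, 2, 4, 8, 10, 17, 16, 12, 13, 3, 6, 14, 0, 5, 15

Visit 11
11 → 7
11 → 9
9 → 1
1 → 2
1 → 4
4 → 8
8 → 10
4 → 17
17 → 16
16 → 12
1 → 13
9 → 3
3 → 6
6 → 14
14 → 0
14 → 5
6 → 15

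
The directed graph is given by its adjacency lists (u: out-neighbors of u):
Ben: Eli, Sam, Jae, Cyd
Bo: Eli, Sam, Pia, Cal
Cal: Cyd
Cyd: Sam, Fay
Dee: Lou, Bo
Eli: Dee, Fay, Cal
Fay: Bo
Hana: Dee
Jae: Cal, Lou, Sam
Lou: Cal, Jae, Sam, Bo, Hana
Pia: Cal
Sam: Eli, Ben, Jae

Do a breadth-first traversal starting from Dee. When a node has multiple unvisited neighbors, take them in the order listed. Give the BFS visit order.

Dee, Lou, Bo, Cal, Jae, Sam, Hana, Eli, Pia, Cyd, Ben, Fay

Visit Dee; enqueue Lou, Bo → queue [Lou, Bo]
Visit Lou; enqueue Cal, Jae, Sam, Hana → queue [Bo, Cal, Jae, Sam, Hana]
Visit Bo; enqueue Eli, Pia → queue [Cal, Jae, Sam, Hana, Eli, Pia]
Visit Cal; enqueue Cyd → queue [Jae, Sam, Hana, Eli, Pia, Cyd]
Visit Jae → queue [Sam, Hana, Eli, Pia, Cyd]
Visit Sam; enqueue Ben → queue [Hana, Eli, Pia, Cyd, Ben]
Visit Hana → queue [Eli, Pia, Cyd, Ben]
Visit Eli; enqueue Fay → queue [Pia, Cyd, Ben, Fay]
Visit Pia → queue [Cyd, Ben, Fay]
Visit Cyd → queue [Ben, Fay]
Visit Ben → queue [Fay]
Visit Fay → queue []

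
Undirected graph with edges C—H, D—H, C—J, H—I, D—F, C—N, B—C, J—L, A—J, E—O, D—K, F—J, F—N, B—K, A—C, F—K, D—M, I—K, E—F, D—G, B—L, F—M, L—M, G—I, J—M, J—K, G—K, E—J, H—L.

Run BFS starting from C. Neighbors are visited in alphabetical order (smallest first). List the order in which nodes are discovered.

C, A, B, H, J, N, K, L, D, I, E, F, M, G, O

Visit C; enqueue A, B, H, J, N → queue [A, B, H, J, N]
Visit A → queue [B, H, J, N]
Visit B; enqueue K, L → queue [H, J, N, K, L]
Visit H; enqueue D, I → queue [J, N, K, L, D, I]
Visit J; enqueue E, F, M → queue [N, K, L, D, I, E, F, M]
Visit N → queue [K, L, D, I, E, F, M]
Visit K; enqueue G → queue [L, D, I, E, F, M, G]
Visit L → queue [D, I, E, F, M, G]
Visit D → queue [I, E, F, M, G]
Visit I → queue [E, F, M, G]
Visit E; enqueue O → queue [F, M, G, O]
Visit F → queue [M, G, O]
Visit M → queue [G, O]
Visit G → queue [O]
Visit O → queue []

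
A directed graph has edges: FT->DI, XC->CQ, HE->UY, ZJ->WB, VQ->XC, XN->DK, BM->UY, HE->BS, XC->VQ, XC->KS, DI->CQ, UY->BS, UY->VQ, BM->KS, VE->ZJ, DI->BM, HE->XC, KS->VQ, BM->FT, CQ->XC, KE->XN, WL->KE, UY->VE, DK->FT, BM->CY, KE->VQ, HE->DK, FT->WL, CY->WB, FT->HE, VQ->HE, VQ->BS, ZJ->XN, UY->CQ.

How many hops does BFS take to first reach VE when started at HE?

Level 0: HE
Level 1: BS, DK, UY, XC
Level 2: CQ, FT, KS, VE, VQ
Level 3: DI, WL, ZJ
Level 4: BM, KE, WB, XN
Level 5: CY
VE first appears at level 2.

2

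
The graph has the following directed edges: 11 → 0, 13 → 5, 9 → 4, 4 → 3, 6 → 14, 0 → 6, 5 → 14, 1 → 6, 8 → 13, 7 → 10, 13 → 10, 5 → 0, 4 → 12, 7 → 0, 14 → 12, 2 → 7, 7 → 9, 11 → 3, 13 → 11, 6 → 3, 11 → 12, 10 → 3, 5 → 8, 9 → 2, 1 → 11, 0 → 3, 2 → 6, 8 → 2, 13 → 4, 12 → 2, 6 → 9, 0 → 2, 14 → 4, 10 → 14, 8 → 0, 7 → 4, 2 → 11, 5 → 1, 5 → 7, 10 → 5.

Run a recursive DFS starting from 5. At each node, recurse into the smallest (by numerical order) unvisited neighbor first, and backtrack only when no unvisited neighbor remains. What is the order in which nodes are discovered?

Visit 5
5 → 0
0 → 2
2 → 6
6 → 3
6 → 9
9 → 4
4 → 12
6 → 14
2 → 7
7 → 10
2 → 11
5 → 1
5 → 8
8 → 13

5 0 2 6 3 9 4 12 14 7 10 11 1 8 13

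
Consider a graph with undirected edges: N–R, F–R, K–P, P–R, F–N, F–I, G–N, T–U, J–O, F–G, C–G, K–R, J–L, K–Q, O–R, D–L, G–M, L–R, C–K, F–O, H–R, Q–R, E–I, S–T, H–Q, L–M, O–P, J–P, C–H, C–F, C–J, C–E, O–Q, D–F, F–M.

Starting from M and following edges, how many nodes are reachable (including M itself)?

BFS from M visits: M, F, G, L, C, D, I, N, O, R, J, E, H, K, P, Q
Reachable nodes: 16 of 19 total.

16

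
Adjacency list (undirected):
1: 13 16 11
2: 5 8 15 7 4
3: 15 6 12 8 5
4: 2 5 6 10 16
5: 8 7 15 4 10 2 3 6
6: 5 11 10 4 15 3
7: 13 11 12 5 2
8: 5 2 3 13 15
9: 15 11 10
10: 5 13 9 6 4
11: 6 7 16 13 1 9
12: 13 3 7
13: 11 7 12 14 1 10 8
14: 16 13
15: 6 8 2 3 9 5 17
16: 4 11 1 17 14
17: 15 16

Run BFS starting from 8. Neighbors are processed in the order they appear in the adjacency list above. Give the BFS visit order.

Visit 8; enqueue 5, 2, 3, 13, 15 → queue [5, 2, 3, 13, 15]
Visit 5; enqueue 7, 4, 10, 6 → queue [2, 3, 13, 15, 7, 4, 10, 6]
Visit 2 → queue [3, 13, 15, 7, 4, 10, 6]
Visit 3; enqueue 12 → queue [13, 15, 7, 4, 10, 6, 12]
Visit 13; enqueue 11, 14, 1 → queue [15, 7, 4, 10, 6, 12, 11, 14, 1]
Visit 15; enqueue 9, 17 → queue [7, 4, 10, 6, 12, 11, 14, 1, 9, 17]
Visit 7 → queue [4, 10, 6, 12, 11, 14, 1, 9, 17]
Visit 4; enqueue 16 → queue [10, 6, 12, 11, 14, 1, 9, 17, 16]
Visit 10 → queue [6, 12, 11, 14, 1, 9, 17, 16]
Visit 6 → queue [12, 11, 14, 1, 9, 17, 16]
Visit 12 → queue [11, 14, 1, 9, 17, 16]
Visit 11 → queue [14, 1, 9, 17, 16]
Visit 14 → queue [1, 9, 17, 16]
Visit 1 → queue [9, 17, 16]
Visit 9 → queue [17, 16]
Visit 17 → queue [16]
Visit 16 → queue []

8, 5, 2, 3, 13, 15, 7, 4, 10, 6, 12, 11, 14, 1, 9, 17, 16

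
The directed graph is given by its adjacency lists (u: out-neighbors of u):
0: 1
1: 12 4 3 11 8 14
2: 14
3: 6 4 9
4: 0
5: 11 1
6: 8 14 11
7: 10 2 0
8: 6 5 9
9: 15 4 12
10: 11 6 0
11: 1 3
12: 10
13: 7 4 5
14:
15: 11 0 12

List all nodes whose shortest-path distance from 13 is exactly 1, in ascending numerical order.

4, 5, 7

Level 0: 13
Level 1: 4, 5, 7
Level 2: 0, 1, 2, 10, 11
Level 3: 3, 6, 8, 12, 14
Level 4: 9
Level 5: 15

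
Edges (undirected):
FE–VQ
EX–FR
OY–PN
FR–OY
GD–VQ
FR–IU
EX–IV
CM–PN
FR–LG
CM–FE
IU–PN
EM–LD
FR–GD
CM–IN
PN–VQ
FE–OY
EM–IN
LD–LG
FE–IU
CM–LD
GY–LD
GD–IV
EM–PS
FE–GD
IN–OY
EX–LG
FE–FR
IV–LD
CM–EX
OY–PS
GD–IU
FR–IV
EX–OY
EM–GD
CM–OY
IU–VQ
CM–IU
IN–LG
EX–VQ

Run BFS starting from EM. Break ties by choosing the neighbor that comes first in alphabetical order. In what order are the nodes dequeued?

EM → GD → IN → LD → PS → FE → FR → IU → IV → VQ → CM → LG → OY → GY → EX → PN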